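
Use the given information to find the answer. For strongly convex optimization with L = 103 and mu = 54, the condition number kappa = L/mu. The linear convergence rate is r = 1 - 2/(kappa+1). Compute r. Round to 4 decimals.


Step 1: Compute the condition number.
kappa = L/mu = 103/54 = 1.9074
Step 2: Compute the convergence rate.
r = 1 - 2/(kappa + 1) = 1 - 2*mu/(L + mu) = (L - mu)/(L + mu) = 49/157 = 0.3121


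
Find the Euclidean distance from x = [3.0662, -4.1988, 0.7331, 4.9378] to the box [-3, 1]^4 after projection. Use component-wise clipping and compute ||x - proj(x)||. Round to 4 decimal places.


Project each component onto [-3, 1].
clip(3.0662) = 1.0, clip(-4.1988) = -3.0, clip(0.7331) = 0.7331, clip(4.9378) = 1.0
Projection = [1.0, -3.0, 0.7331, 1.0]
Squared diffs: [4.2692, 1.4371, 0.0, 15.5063]
Distance = sqrt(21.2126) = 4.6057


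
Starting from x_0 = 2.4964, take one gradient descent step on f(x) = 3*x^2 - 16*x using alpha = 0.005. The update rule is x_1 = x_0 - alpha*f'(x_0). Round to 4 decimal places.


We compute the gradient at x_0 and apply the update.
f'(x) = 6*x - 16
f'(2.4964) = 6*2.4964 - 16 = -1.0216
x_1 = 2.4964 - 0.005*-1.0216 = 2.5015


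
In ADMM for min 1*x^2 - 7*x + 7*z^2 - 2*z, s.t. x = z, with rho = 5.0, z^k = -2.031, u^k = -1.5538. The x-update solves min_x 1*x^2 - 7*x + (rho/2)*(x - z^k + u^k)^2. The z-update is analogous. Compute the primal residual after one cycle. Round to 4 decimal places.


ADMM iteration with rho = 5.0, z^k = -2.031, u^k = -1.5538
Step 1: x-update.
Minimize 1*x^2 - 7*x + (5.0/2)*(x + 2.031 - 1.5538)^2
FOC: (2*1 + 5.0)*x = 7 + 5.0*(-2.031 + 1.5538)
x^{k+1} = 0.6591
Step 2: z-update.
Minimize 7*z^2 - 2*z + (5.0/2)*(0.6591 - z - 1.5538)^2
FOC: (2*7 + 5.0)*z = 2 + 5.0*(0.6591 - 1.5538)
z^{k+1} = -0.1302
Step 3: u-update.
u^{k+1} = -1.5538 + 0.6591 + 0.1302 = -0.7645
Step 4: Primal residual = |0.6591 + 0.1302| = 0.7893


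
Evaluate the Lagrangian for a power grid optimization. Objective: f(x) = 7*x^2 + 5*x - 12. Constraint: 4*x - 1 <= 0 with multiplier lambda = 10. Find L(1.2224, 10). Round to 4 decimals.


Step 1: Evaluate f(x).
f(1.2224) = 7*1.2224^2 + 5*1.2224 - 12 = 4.5718
Step 2: Evaluate g(x).
g(1.2224) = 4*1.2224 - 1 = 3.8896
Step 3: Compute Lagrangian.
L = 4.5718 + 10*3.8896 = 43.4678


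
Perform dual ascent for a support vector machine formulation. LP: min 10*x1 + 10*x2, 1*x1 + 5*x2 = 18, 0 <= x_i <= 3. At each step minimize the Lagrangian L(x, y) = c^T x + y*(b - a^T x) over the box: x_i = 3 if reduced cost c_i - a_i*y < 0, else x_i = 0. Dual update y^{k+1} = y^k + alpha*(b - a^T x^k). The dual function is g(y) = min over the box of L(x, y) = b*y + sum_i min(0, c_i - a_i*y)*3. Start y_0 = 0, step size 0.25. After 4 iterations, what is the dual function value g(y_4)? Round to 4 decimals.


Dual ascent for LP: min 10*x1 + 10*x2, 1*x1 + 5*x2 = 18, 0 <= x_i <= 3
Step 1: y^k = 0.0, reduced costs: (10.0, 10.0)
  x^k = (0.0, 0.0), subgradient = b - a^T x = 18.0
  y^{k+1} = 0.0 + 0.25*18.0 = 4.5
Step 2: y^k = 4.5, reduced costs: (5.5, -12.5)
  x^k = (0.0, 3.0), subgradient = b - a^T x = 3.0
  y^{k+1} = 4.5 + 0.25*3.0 = 5.25
Step 3: y^k = 5.25, reduced costs: (4.75, -16.25)
  x^k = (0.0, 3.0), subgradient = b - a^T x = 3.0
  y^{k+1} = 5.25 + 0.25*3.0 = 6.0
Step 4: y^k = 6.0, reduced costs: (4.0, -20.0)
  x^k = (0.0, 3.0), subgradient = b - a^T x = 3.0
  y^{k+1} = 6.0 + 0.25*3.0 = 6.75
Dual objective at y_4 = 6.75: reduced costs (3.25, -23.75), box minimizer x = (0.0, 3.0)
g(y_4) = b*y + (c1 - a1*y)*x1 + (c2 - a2*y)*x2 = 18*6.75 + 3.25*0.0 + (-23.75)*3.0 = 121.5 + 0.0 - 71.25 = 50.25


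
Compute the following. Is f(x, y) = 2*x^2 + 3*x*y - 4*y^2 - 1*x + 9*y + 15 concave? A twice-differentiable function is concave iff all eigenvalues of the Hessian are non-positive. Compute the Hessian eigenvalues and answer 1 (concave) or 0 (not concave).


The Hessian of f(x,y) = 2*x^2 + 3*x*y - 4*y^2 - 1*x + 9*y + 15 is:
H = [[4, 3], [3, -8]]
Trace = 4 - 8 = -4
Determinant = 4*-8 - (3)^2 = -41
Discriminant = (-4)^2 - 4*-41 = 180.0
Eigenvalues: lambda_1 = -8.7082, lambda_2 = 4.7082
The function is not concave.

0


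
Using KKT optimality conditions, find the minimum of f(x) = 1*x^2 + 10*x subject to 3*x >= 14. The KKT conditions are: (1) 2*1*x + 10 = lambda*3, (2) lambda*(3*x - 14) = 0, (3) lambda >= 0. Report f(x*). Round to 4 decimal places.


Step 1: Try lambda = 0 (constraint inactive).
x_unc = -10/(2*1) = -5.0
Check: 3*-5.0 = -15.0 < 14 -- violated!
Step 2: Constraint must be active: 3*x = 14
x* = 14/3 = 4.6667 (rounded; the exact value 14/3 is used below)
lambda = (2*1*(14/3) + 10)/3 = 6.4444
Step 3: Compute optimal value.
f(x*) = 1*(14/3)^2 + 10*(14/3) = 68.4444


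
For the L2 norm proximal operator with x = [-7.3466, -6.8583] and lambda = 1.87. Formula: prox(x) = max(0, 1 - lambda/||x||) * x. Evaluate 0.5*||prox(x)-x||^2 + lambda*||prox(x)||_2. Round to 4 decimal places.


Step 1: Compute ||x||.
||x|| = 10.0503
Step 2: Compute scaling factor.
scale = max(0, 1 - 1.87/10.0503) = 0.8139
Step 3: prox(x) = [-5.9797, -5.5822]
||prox(x)|| = 8.1803
Step 4: Proximal objective.
0.5*||prox-x||^2 = 1.7485
lambda*||prox|| = 15.2972
Total = 17.0456


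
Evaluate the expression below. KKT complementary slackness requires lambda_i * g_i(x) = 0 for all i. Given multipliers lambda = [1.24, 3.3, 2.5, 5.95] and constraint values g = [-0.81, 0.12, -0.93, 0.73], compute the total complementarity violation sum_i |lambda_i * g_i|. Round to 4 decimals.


KKT complementary slackness check:
lambda_1 * g_1 = 1.24 * -0.81 = -1.0044
lambda_2 * g_2 = 3.3 * 0.12 = 0.396
lambda_3 * g_3 = 2.5 * -0.93 = -2.325
lambda_4 * g_4 = 5.95 * 0.73 = 4.3435
Total violation = 1.0044 + 0.396 + 2.325 + 4.3435 = 8.0689


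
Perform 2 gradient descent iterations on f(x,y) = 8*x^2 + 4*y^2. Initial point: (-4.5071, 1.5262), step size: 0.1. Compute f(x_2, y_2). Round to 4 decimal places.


Gradient descent on f(x,y) = 8*x^2 + 4*y^2.
Starting point: (-4.5071, 1.5262), alpha = 0.1
Step 1: grad_x = 2*8*-4.5071 = -72.1136, grad_y = 2*4*1.5262 = 12.2096
  x_1 = -4.5071 - 0.1*-72.1136 = 2.7043
  y_1 = 1.5262 - 0.1*12.2096 = 0.3052
Step 2: grad_x = 2*8*2.7043 = 43.2682, grad_y = 2*4*0.3052 = 2.4419
  x_2 = 2.7043 - 0.1*43.2682 = -1.6226
  y_2 = 0.3052 - 0.1*2.4419 = 0.061
f(-1.6226, 0.061) = 8*(-1.6226)^2 + 4*0.061^2 = 21.0764


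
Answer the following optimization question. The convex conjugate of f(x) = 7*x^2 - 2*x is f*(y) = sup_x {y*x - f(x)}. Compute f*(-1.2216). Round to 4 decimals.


f*(y) = sup_x {y*x - a*x^2 - b*x} = sup_x {(y-b)*x - a*x^2}
FOC: (y - b) - 2a*x = 0 => x* = (y - b)/(2a)
x* = (-1.2216 + 2)/(2*7) = 0.0556
f*(-1.2216) = (y-b)^2/(4a) = (-1.2216 + 2)^2/(4*7)
= 0.6059/28 = 0.0216


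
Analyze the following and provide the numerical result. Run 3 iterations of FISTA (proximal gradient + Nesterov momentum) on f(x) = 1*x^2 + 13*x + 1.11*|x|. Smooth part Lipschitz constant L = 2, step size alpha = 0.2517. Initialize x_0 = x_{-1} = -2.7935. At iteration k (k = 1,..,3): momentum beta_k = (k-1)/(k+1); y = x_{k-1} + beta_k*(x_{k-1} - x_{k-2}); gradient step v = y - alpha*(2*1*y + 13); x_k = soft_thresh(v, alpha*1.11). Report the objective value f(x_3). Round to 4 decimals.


FISTA on f(x) = 1*x^2 + 13*x + 1.11*|x|
L = 2, alpha = 0.2517
Iteration 1: beta = 0.0, y = -2.7935 + 0.0*(-2.7935 + 2.7935) = -2.7935
  grad(y) = 7.413, v = y - alpha*grad = -4.6594
  prox(v) = soft_thresh(-4.6594, 0.2794) = -4.38
Iteration 2: beta = 0.3333, y = -4.38 + 0.3333*(-4.38 + 2.7935) = -4.9088
  grad(y) = 3.1824, v = y - alpha*grad = -5.7098
  prox(v) = soft_thresh(-5.7098, 0.2794) = -5.4304
Iteration 3: beta = 0.5, y = -5.4304 + 0.5*(-5.4304 + 4.38) = -5.9556
  grad(y) = 1.0887, v = y - alpha*grad = -6.2297
  prox(v) = soft_thresh(-6.2297, 0.2794) = -5.9503
f(x_3) = 1*(-5.9503)^2 + 13*(-5.9503) + 1.11*|-5.9503| = -35.343


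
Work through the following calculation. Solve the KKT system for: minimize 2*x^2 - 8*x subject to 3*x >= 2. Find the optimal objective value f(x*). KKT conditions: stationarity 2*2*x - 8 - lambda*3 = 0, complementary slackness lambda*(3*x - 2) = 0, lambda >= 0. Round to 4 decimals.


Step 1: Try lambda = 0 (constraint inactive).
Stationarity: 2*2*x - 8 = 0
x* = 8/(2*2) = 2.0
Check constraint: 3*2.0 = 6.0 >= 2 -- satisfied.
Step 2: Compute optimal value.
f(x*) = 2*2.0^2 - 8*2.0 = -8.0


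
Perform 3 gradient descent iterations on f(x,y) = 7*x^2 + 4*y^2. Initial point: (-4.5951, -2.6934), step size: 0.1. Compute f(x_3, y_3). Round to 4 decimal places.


Gradient descent on f(x,y) = 7*x^2 + 4*y^2.
Starting point: (-4.5951, -2.6934), alpha = 0.1
Step 1: grad_x = 2*7*-4.5951 = -64.3314, grad_y = 2*4*-2.6934 = -21.5472
  x_1 = -4.5951 - 0.1*-64.3314 = 1.838
  y_1 = -2.6934 - 0.1*-21.5472 = -0.5387
Step 2: grad_x = 2*7*1.838 = 25.7326, grad_y = 2*4*-0.5387 = -4.3094
  x_2 = 1.838 - 0.1*25.7326 = -0.7352
  y_2 = -0.5387 - 0.1*-4.3094 = -0.1077
Step 3: grad_x = 2*7*-0.7352 = -10.293, grad_y = 2*4*-0.1077 = -0.8619
  x_3 = -0.7352 - 0.1*-10.293 = 0.2941
  y_3 = -0.1077 - 0.1*-0.8619 = -0.0215
f(0.2941, -0.0215) = 7*0.2941^2 + 4*(-0.0215)^2 = 0.6073


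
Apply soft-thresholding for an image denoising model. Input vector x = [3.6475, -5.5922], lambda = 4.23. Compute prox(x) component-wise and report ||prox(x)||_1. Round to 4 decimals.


Soft-thresholding with lambda = 4.23:
prox(3.6475) = sign(3.6475)*max(|3.6475| - 4.23, 0) = 0.0
prox(-5.5922) = sign(-5.5922)*max(|-5.5922| - 4.23, 0) = -1.3622
prox(x) = [0.0, -1.3622]
||prox(x)||_1 = 0.0 + 1.3622 = 1.3622


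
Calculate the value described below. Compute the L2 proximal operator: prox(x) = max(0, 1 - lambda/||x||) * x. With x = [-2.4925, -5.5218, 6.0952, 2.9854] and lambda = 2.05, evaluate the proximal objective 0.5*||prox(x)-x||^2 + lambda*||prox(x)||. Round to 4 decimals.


Step 1: Compute ||x||.
||x|| = 9.0976
Step 2: Compute scaling factor.
scale = max(0, 1 - 2.05/9.0976) = 0.7747
Step 3: prox(x) = [-1.9309, -4.2776, 4.7217, 2.3127]
||prox(x)|| = 7.0476
Step 4: Proximal objective.
0.5*||prox-x||^2 = 2.1013
lambda*||prox|| = 14.4476
Total = 16.5489


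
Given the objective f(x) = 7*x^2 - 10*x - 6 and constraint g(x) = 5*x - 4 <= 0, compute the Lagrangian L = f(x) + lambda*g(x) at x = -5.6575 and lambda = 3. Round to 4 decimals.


Step 1: Evaluate f(x).
f(-5.6575) = 7*(-5.6575)^2 - 10*(-5.6575) - 6 = 274.6261
Step 2: Evaluate g(x).
g(-5.6575) = 5*-5.6575 - 4 = -32.2875
Step 3: Compute Lagrangian.
L = 274.6261 + 3*-32.2875 = 177.7636


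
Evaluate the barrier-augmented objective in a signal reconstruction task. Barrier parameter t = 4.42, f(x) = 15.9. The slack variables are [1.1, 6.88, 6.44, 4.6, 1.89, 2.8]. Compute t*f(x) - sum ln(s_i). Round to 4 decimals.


Step 1: Compute log-barrier.
ln values: [0.0953, 1.9286, 1.8625, 1.5261, 0.6366, 1.0296]
phi = -(0.0953 + 1.9286 + 1.8625 + 1.5261 + 0.6366 + 1.0296) = -7.0787
Step 2: Compute augmented objective.
t*f(x) = 4.42*15.9 = 70.278
Total = 70.278 - 7.0787 = 63.1993


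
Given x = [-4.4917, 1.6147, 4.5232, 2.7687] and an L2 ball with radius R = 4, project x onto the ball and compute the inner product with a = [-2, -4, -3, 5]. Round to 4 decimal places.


Step 1: Compute ||x|| (intermediates to 6 decimals).
||x|| = sqrt((-4.4917)^2 + 1.6147^2 + 4.5232^2 + 2.7687^2) = 7.134961
Step 2: Project.
Since ||x|| > R, scale = R/||x|| = 4/7.134961 = 0.56062, proj(x) = scale * x
proj(x) = [-2.518137, 0.905233, 2.535796, 1.552189]
Step 3: Dot product.
a^T * proj(x) = -2*(-2.518137) - 4*0.905233 - 3*2.535796 + 5*1.552189 = 1.5689


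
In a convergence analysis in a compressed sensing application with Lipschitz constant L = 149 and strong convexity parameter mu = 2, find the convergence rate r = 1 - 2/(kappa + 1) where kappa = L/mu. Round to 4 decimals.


Step 1: Compute the condition number.
kappa = L/mu = 149/2 = 74.5
Step 2: Compute the convergence rate.
r = 1 - 2/(kappa + 1) = 1 - 2*mu/(L + mu) = (L - mu)/(L + mu) = 147/151 = 0.9735


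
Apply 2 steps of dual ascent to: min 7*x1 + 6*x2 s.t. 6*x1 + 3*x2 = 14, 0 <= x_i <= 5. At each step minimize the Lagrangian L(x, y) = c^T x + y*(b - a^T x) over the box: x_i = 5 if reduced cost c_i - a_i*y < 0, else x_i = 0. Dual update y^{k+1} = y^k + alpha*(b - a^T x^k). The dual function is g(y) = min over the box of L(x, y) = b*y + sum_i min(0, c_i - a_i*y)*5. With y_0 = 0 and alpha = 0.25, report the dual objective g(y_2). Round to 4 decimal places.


Dual ascent for LP: min 7*x1 + 6*x2, 6*x1 + 3*x2 = 14, 0 <= x_i <= 5
Step 1: y^k = 0.0, reduced costs: (7.0, 6.0)
  x^k = (0.0, 0.0), subgradient = b - a^T x = 14.0
  y^{k+1} = 0.0 + 0.25*14.0 = 3.5
Step 2: y^k = 3.5, reduced costs: (-14.0, -4.5)
  x^k = (5.0, 5.0), subgradient = b - a^T x = -31.0
  y^{k+1} = 3.5 + 0.25*-31.0 = -4.25
Dual objective at y_2 = -4.25: reduced costs (32.5, 18.75), box minimizer x = (0.0, 0.0)
g(y_2) = b*y + (c1 - a1*y)*x1 + (c2 - a2*y)*x2 = 14*(-4.25) + 32.5*0.0 + 18.75*0.0 = -59.5 + 0.0 + 0.0 = -59.5


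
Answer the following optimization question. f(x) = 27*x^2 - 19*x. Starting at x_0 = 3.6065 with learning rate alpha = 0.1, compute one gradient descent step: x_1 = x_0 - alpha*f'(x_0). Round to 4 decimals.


We compute the gradient at x_0 and apply the update.
f'(x) = 54*x - 19
f'(3.6065) = 54*3.6065 - 19 = 175.751
x_1 = 3.6065 - 0.1*175.751 = -13.9686


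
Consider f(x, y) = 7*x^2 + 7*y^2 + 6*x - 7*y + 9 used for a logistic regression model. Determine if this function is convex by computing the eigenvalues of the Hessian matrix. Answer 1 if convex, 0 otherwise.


The Hessian of f(x,y) = 7*x^2 + 7*y^2 + 6*x - 7*y + 9 is:
H = [[14, 0], [0, 14]]
Trace = 14 + 14 = 28
Determinant = 14*14 - (0)^2 = 196
Discriminant = (28)^2 - 4*196 = 0.0
Eigenvalues: lambda_1 = 14.0, lambda_2 = 14.0
The function is convex.

1


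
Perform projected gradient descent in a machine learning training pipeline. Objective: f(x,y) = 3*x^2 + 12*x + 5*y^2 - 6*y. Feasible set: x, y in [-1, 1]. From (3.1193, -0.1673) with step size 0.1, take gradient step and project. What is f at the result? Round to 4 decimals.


Step 1: Compute gradient at (3.1193, -0.1673).
grad_x = 2*3*3.1193 + 12 = 30.7158
grad_y = 2*5*-0.1673 - 6 = -7.673
Step 2: Gradient step.
x_raw = 3.1193 - 0.1*30.7158 = 0.0477
y_raw = -0.1673 - 0.1*-7.673 = 0.6
Step 3: Project onto [-1, 1].
x_proj = clip(0.0477) = 0.0477
y_proj = clip(0.6) = 0.6
Step 4: Evaluate f.
f(0.0477, 0.6) = -1.2205


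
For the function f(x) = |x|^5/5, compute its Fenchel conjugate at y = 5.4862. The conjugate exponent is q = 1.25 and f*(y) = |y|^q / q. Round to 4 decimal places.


The conjugate exponent q satisfies 1/p + 1/q = 1.
p = 5, so q = 5/(5 - 1) = 1.25
|y|^q = 5.4862^1.25 = 8.3963
f*(5.4862) = 8.3963 / 1.25 = 6.7171


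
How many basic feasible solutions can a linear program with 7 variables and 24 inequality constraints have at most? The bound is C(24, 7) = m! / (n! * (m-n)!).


Each vertex corresponds to some choice of n active constraints out of m, so the number of vertices is at most C(m, n) = m! / (n!(m-n)!).
m = 24, n = 7
Numerator: 24 * 23 * 22 * 21 * 20 * 19 * 18
Denominator: 7! = 5040
C(24, 7) = 346104


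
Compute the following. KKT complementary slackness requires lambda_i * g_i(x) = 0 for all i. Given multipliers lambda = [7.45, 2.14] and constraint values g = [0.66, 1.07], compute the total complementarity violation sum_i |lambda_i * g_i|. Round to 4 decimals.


KKT complementary slackness check:
lambda_1 * g_1 = 7.45 * 0.66 = 4.917
lambda_2 * g_2 = 2.14 * 1.07 = 2.2898
Total violation = 4.917 + 2.2898 = 7.2068


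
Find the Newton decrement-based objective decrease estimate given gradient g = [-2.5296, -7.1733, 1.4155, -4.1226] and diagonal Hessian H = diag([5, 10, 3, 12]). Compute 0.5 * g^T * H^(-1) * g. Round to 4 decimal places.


Step 1: H is diagonal, so H^(-1) * g = [-0.5059, -0.7173, 0.4718, -0.3436].
Step 2: g^T H^(-1) g = sum_i g_i^2 / H_ii
  = (-2.5296)^2/5 + (-7.1733)^2/10 + (1.4155)^2/3 + (-4.1226)^2/12
  = 1.2798 + 5.1456 + 0.6679 + 1.4163 = 8.5096
Step 3: Objective decrease = 0.5 * g^T H^(-1) g = 4.2548


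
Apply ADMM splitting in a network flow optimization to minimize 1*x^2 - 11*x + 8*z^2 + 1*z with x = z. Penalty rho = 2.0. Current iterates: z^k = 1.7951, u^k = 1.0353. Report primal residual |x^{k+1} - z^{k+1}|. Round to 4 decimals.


ADMM iteration with rho = 2.0, z^k = 1.7951, u^k = 1.0353
Step 1: x-update.
Minimize 1*x^2 - 11*x + (2.0/2)*(x - 1.7951 + 1.0353)^2
FOC: (2*1 + 2.0)*x = 11 + 2.0*(1.7951 - 1.0353)
x^{k+1} = 3.1299
Step 2: z-update.
Minimize 8*z^2 + 1*z + (2.0/2)*(3.1299 - z + 1.0353)^2
FOC: (2*8 + 2.0)*z = -1 + 2.0*(3.1299 + 1.0353)
z^{k+1} = 0.4072
Step 3: u-update.
u^{k+1} = 1.0353 + 3.1299 - 0.4072 = 3.758
Step 4: Primal residual = |3.1299 - 0.4072| = 2.7227


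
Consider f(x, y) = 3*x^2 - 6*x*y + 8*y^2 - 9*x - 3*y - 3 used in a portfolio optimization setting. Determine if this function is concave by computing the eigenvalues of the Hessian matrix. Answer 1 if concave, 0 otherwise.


The Hessian of f(x,y) = 3*x^2 - 6*x*y + 8*y^2 - 9*x - 3*y - 3 is:
H = [[6, -6], [-6, 16]]
Trace = 6 + 16 = 22
Determinant = 6*16 - (-6)^2 = 60
Discriminant = (22)^2 - 4*60 = 244.0
Eigenvalues: lambda_1 = 3.1898, lambda_2 = 18.8102
The function is not concave.

0


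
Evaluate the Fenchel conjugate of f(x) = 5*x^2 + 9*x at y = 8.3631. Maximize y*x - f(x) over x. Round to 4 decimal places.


f*(y) = sup_x {y*x - a*x^2 - b*x} = sup_x {(y-b)*x - a*x^2}
FOC: (y - b) - 2a*x = 0 => x* = (y - b)/(2a)
x* = (8.3631 - 9)/(2*5) = -0.0637
f*(8.3631) = (y-b)^2/(4a) = (8.3631 - 9)^2/(4*5)
= 0.4056/20 = 0.0203


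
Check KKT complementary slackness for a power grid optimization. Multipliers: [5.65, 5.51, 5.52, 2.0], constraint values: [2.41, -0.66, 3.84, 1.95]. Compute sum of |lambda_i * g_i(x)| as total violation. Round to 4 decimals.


KKT complementary slackness check:
lambda_1 * g_1 = 5.65 * 2.41 = 13.6165
lambda_2 * g_2 = 5.51 * -0.66 = -3.6366
lambda_3 * g_3 = 5.52 * 3.84 = 21.1968
lambda_4 * g_4 = 2.0 * 1.95 = 3.9
Total violation = 13.6165 + 3.6366 + 21.1968 + 3.9 = 42.3499


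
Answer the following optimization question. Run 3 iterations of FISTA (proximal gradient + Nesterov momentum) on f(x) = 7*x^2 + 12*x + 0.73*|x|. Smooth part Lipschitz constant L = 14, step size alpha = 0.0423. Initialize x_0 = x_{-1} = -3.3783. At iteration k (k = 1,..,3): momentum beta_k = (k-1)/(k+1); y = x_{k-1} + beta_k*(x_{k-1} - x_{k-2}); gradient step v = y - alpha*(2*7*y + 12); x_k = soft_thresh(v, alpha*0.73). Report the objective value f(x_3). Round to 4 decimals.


FISTA on f(x) = 7*x^2 + 12*x + 0.73*|x|
L = 14, alpha = 0.0423
Iteration 1: beta = 0.0, y = -3.3783 + 0.0*(-3.3783 + 3.3783) = -3.3783
  grad(y) = -35.2962, v = y - alpha*grad = -1.8853
  prox(v) = soft_thresh(-1.8853, 0.0309) = -1.8544
Iteration 2: beta = 0.3333, y = -1.8544 + 0.3333*(-1.8544 + 3.3783) = -1.3464
  grad(y) = -6.8499, v = y - alpha*grad = -1.0567
  prox(v) = soft_thresh(-1.0567, 0.0309) = -1.0258
Iteration 3: beta = 0.5, y = -1.0258 + 0.5*(-1.0258 + 1.8544) = -0.6115
  grad(y) = 3.4391, v = y - alpha*grad = -0.757
  prox(v) = soft_thresh(-0.757, 0.0309) = -0.7261
f(x_3) = 7*(-0.7261)^2 + 12*(-0.7261) + 0.73*|-0.7261| = -4.4926


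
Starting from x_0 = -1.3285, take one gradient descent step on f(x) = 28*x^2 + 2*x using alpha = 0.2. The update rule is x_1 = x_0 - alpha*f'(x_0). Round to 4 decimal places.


We compute the gradient at x_0 and apply the update.
f'(x) = 56*x + 2
f'(-1.3285) = 56*-1.3285 + 2 = -72.396
x_1 = -1.3285 - 0.2*-72.396 = 13.1507


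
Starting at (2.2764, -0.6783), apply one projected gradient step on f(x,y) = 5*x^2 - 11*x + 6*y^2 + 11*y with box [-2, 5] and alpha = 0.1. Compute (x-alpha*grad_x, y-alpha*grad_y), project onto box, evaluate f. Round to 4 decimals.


Step 1: Compute gradient at (2.2764, -0.6783).
grad_x = 2*5*2.2764 - 11 = 11.764
grad_y = 2*6*-0.6783 + 11 = 2.8604
Step 2: Gradient step.
x_raw = 2.2764 - 0.1*11.764 = 1.1
y_raw = -0.6783 - 0.1*2.8604 = -0.9643
Step 3: Project onto [-2, 5].
x_proj = clip(1.1) = 1.1
y_proj = clip(-0.9643) = -0.9643
Step 4: Evaluate f.
f(1.1, -0.9643) = -11.078


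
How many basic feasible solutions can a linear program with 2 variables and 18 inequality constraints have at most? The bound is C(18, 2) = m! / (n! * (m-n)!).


Each vertex corresponds to some choice of n active constraints out of m, so the number of vertices is at most C(m, n) = m! / (n!(m-n)!).
m = 18, n = 2
Numerator: 18 * 17
Denominator: 2! = 2
C(18, 2) = 153


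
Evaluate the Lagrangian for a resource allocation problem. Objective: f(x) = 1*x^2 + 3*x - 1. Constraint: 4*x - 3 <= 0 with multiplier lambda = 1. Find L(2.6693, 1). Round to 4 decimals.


Step 1: Evaluate f(x).
f(2.6693) = 1*2.6693^2 + 3*2.6693 - 1 = 14.1331
Step 2: Evaluate g(x).
g(2.6693) = 4*2.6693 - 3 = 7.6772
Step 3: Compute Lagrangian.
L = 14.1331 + 1*7.6772 = 21.8103


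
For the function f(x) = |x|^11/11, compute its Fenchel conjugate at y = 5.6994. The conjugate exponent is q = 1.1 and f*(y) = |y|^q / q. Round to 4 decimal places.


The conjugate exponent q satisfies 1/p + 1/q = 1.
p = 11, so q = 11/(11 - 1) = 1.1
|y|^q = 5.6994^1.1 = 6.7828
f*(5.6994) = 6.7828 / 1.1 = 6.1662


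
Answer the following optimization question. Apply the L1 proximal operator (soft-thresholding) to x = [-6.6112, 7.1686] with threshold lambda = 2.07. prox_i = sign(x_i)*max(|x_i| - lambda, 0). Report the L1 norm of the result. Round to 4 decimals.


Soft-thresholding with lambda = 2.07:
prox(-6.6112) = sign(-6.6112)*max(|-6.6112| - 2.07, 0) = -4.5412
prox(7.1686) = sign(7.1686)*max(|7.1686| - 2.07, 0) = 5.0986
prox(x) = [-4.5412, 5.0986]
||prox(x)||_1 = 4.5412 + 5.0986 = 9.6398


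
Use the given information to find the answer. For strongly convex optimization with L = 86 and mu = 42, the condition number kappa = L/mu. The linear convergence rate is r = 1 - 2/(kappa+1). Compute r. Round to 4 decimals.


Step 1: Compute the condition number.
kappa = L/mu = 86/42 = 2.0476
Step 2: Compute the convergence rate.
r = 1 - 2/(kappa + 1) = 1 - 2*mu/(L + mu) = (L - mu)/(L + mu) = 44/128 = 0.3438


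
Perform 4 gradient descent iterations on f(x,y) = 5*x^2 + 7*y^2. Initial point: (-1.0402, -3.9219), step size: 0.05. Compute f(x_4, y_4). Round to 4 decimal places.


Gradient descent on f(x,y) = 5*x^2 + 7*y^2.
Starting point: (-1.0402, -3.9219), alpha = 0.05
Step 1: grad_x = 2*5*-1.0402 = -10.402, grad_y = 2*7*-3.9219 = -54.9066
  x_1 = -1.0402 - 0.05*-10.402 = -0.5201
  y_1 = -3.9219 - 0.05*-54.9066 = -1.1766
Step 2: grad_x = 2*5*-0.5201 = -5.201, grad_y = 2*7*-1.1766 = -16.472
  x_2 = -0.5201 - 0.05*-5.201 = -0.2601
  y_2 = -1.1766 - 0.05*-16.472 = -0.353
Step 3: grad_x = 2*5*-0.2601 = -2.6005, grad_y = 2*7*-0.353 = -4.9416
  x_3 = -0.2601 - 0.05*-2.6005 = -0.13
  y_3 = -0.353 - 0.05*-4.9416 = -0.1059
Step 4: grad_x = 2*5*-0.13 = -1.3003, grad_y = 2*7*-0.1059 = -1.4825
  x_4 = -0.13 - 0.05*-1.3003 = -0.065
  y_4 = -0.1059 - 0.05*-1.4825 = -0.0318
f(-0.065, -0.0318) = 5*(-0.065)^2 + 7*(-0.0318)^2 = 0.0282


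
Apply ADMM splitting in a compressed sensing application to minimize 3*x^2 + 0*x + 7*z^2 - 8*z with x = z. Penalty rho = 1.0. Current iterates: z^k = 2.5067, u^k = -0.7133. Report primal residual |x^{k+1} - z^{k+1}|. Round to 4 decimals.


ADMM iteration with rho = 1.0, z^k = 2.5067, u^k = -0.7133
Step 1: x-update.
Minimize 3*x^2 + 0*x + (1.0/2)*(x - 2.5067 - 0.7133)^2
FOC: (2*3 + 1.0)*x = 0 + 1.0*(2.5067 + 0.7133)
x^{k+1} = 0.46
Step 2: z-update.
Minimize 7*z^2 - 8*z + (1.0/2)*(0.46 - z - 0.7133)^2
FOC: (2*7 + 1.0)*z = 8 + 1.0*(0.46 - 0.7133)
z^{k+1} = 0.5164
Step 3: u-update.
u^{k+1} = -0.7133 + 0.46 - 0.5164 = -0.7697
Step 4: Primal residual = |0.46 - 0.5164| = 0.0564


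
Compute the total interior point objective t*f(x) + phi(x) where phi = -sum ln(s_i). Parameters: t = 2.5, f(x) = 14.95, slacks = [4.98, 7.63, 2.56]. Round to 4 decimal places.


Step 1: Compute log-barrier.
ln values: [1.6054, 2.0321, 0.94]
phi = -(1.6054 + 2.0321 + 0.94) = -4.5775
Step 2: Compute augmented objective.
t*f(x) = 2.5*14.95 = 37.375
Total = 37.375 - 4.5775 = 32.7975


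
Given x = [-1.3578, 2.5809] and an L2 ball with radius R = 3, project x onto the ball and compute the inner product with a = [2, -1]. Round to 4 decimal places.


Step 1: Compute ||x|| (intermediates to 6 decimals).
||x|| = sqrt((-1.3578)^2 + 2.5809^2) = 2.916276
Step 2: Project.
Since ||x|| <= R, proj = x (no scaling needed).
proj(x) = [-1.3578, 2.5809]
Step 3: Dot product.
a^T * proj(x) = 2*(-1.3578) - 1*2.5809 = -5.2965


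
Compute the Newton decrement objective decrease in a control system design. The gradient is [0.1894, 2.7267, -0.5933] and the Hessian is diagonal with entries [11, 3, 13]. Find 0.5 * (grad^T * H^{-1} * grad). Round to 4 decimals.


Step 1: H is diagonal, so H^(-1) * g = [0.0172, 0.9089, -0.0456].
Step 2: g^T H^(-1) g = sum_i g_i^2 / H_ii
  = (0.1894)^2/11 + (2.7267)^2/3 + (-0.5933)^2/13
  = 0.0033 + 2.4783 + 0.0271 = 2.5086
Step 3: Objective decrease = 0.5 * g^T H^(-1) g = 1.2543


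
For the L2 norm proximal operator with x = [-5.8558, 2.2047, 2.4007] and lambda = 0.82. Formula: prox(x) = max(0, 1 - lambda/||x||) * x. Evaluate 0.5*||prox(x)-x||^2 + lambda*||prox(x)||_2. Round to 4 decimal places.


Step 1: Compute ||x||.
||x|| = 6.7018
Step 2: Compute scaling factor.
scale = max(0, 1 - 0.82/6.7018) = 0.8776
Step 3: prox(x) = [-5.1393, 1.9349, 2.107]
||prox(x)|| = 5.8818
Step 4: Proximal objective.
0.5*||prox-x||^2 = 0.3362
lambda*||prox|| = 4.8231
Total = 5.1593


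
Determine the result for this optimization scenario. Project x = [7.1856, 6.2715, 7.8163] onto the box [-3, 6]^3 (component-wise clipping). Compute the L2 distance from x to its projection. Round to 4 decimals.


Project each component onto [-3, 6].
clip(7.1856) = 6.0, clip(6.2715) = 6.0, clip(7.8163) = 6.0
Projection = [6.0, 6.0, 6.0]
Squared diffs: [1.4056, 0.0737, 3.2989]
Distance = sqrt(4.7782) = 2.1859


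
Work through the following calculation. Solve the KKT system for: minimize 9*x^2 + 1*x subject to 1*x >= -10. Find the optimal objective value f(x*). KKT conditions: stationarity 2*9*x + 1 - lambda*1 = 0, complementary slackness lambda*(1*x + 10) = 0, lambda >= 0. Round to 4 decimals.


Step 1: Try lambda = 0 (constraint inactive).
Stationarity: 2*9*x + 1 = 0
x* = -1/(2*9) = -1/18 = -0.0556 (rounded; the exact value -1/18 is used below)
Check constraint: 1*-0.0556 = -0.0556 >= -10 -- satisfied.
Step 2: Compute optimal value.
f(x*) = 9*(-1/18)^2 + 1*(-1/18) = -0.0278


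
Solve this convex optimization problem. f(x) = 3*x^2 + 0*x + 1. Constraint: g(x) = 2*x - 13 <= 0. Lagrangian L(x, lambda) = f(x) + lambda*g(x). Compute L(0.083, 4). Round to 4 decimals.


Step 1: Evaluate f(x).
f(0.083) = 3*0.083^2 + 0*0.083 + 1 = 1.0207
Step 2: Evaluate g(x).
g(0.083) = 2*0.083 - 13 = -12.834
Step 3: Compute Lagrangian.
L = 1.0207 + 4*-12.834 = -50.3153


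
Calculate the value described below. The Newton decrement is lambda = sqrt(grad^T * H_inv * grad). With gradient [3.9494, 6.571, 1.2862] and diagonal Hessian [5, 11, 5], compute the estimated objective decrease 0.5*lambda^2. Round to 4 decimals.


Step 1: H is diagonal, so H^(-1) * g = [0.7899, 0.5974, 0.2572].
Step 2: g^T H^(-1) g = sum_i g_i^2 / H_ii
  = (3.9494)^2/5 + (6.571)^2/11 + (1.2862)^2/5
  = 3.1196 + 3.9253 + 0.3309 = 7.3757
Step 3: Objective decrease = 0.5 * g^T H^(-1) g = 3.6878


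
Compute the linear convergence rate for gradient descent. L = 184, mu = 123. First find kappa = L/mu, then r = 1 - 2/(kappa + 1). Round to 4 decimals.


Step 1: Compute the condition number.
kappa = L/mu = 184/123 = 1.4959
Step 2: Compute the convergence rate.
r = 1 - 2/(kappa + 1) = 1 - 2*mu/(L + mu) = (L - mu)/(L + mu) = 61/307 = 0.1987


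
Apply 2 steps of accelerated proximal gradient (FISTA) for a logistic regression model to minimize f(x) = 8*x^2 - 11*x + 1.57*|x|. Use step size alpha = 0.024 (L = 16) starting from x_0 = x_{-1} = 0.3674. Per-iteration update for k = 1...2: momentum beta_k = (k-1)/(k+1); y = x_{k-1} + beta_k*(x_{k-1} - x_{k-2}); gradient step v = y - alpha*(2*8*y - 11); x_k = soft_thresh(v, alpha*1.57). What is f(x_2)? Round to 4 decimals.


FISTA on f(x) = 8*x^2 - 11*x + 1.57*|x|
L = 16, alpha = 0.024
Iteration 1: beta = 0.0, y = 0.3674 + 0.0*(0.3674 - 0.3674) = 0.3674
  grad(y) = -5.1216, v = y - alpha*grad = 0.4903
  prox(v) = soft_thresh(0.4903, 0.0377) = 0.4526
Iteration 2: beta = 0.3333, y = 0.4526 + 0.3333*(0.4526 - 0.3674) = 0.4811
  grad(y) = -3.3032, v = y - alpha*grad = 0.5603
  prox(v) = soft_thresh(0.5603, 0.0377) = 0.5226
f(x_2) = 8*0.5226^2 - 11*0.5226 + 1.57*|0.5226| = -2.7433


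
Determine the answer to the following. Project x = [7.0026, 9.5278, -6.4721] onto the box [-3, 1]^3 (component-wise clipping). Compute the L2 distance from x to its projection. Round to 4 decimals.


Project each component onto [-3, 1].
clip(7.0026) = 1.0, clip(9.5278) = 1.0, clip(-6.4721) = -3.0
Projection = [1.0, 1.0, -3.0]
Squared diffs: [36.0312, 72.7234, 12.0555]
Distance = sqrt(120.8101) = 10.9914


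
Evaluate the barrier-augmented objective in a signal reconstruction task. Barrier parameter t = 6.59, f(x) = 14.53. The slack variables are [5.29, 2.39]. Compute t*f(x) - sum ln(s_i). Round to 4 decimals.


Step 1: Compute log-barrier.
ln values: [1.6658, 0.8713]
phi = -(1.6658 + 0.8713) = -2.5371
Step 2: Compute augmented objective.
t*f(x) = 6.59*14.53 = 95.7527
Total = 95.7527 - 2.5371 = 93.2156


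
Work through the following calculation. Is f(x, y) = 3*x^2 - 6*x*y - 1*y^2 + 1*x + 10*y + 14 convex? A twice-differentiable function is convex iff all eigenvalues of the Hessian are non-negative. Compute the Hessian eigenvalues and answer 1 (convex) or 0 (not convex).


The Hessian of f(x,y) = 3*x^2 - 6*x*y - 1*y^2 + 1*x + 10*y + 14 is:
H = [[6, -6], [-6, -2]]
Trace = 6 - 2 = 4
Determinant = 6*-2 - (-6)^2 = -48
Discriminant = (4)^2 - 4*-48 = 208.0
Eigenvalues: lambda_1 = -5.2111, lambda_2 = 9.2111
The function is not convex.

0


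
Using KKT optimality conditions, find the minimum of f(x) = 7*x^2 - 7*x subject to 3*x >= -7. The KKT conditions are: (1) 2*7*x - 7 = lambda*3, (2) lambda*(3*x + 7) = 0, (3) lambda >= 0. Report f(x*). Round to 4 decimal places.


Step 1: Try lambda = 0 (constraint inactive).
Stationarity: 2*7*x - 7 = 0
x* = 7/(2*7) = 0.5
Check constraint: 3*0.5 = 1.5 >= -7 -- satisfied.
Step 2: Compute optimal value.
f(x*) = 7*0.5^2 - 7*0.5 = -1.75


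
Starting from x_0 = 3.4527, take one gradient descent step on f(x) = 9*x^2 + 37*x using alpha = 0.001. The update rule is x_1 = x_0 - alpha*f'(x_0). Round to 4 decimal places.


We compute the gradient at x_0 and apply the update.
f'(x) = 18*x + 37
f'(3.4527) = 18*3.4527 + 37 = 99.1486
x_1 = 3.4527 - 0.001*99.1486 = 3.3536


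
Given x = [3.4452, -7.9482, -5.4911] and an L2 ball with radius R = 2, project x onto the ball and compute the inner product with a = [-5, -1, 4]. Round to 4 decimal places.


Step 1: Compute ||x|| (intermediates to 6 decimals).
||x|| = sqrt(3.4452^2 + (-7.9482)^2 + (-5.4911)^2) = 10.256484
Step 2: Project.
Since ||x|| > R, scale = R/||x|| = 2/10.256484 = 0.194999, proj(x) = scale * x
proj(x) = [0.671811, -1.549891, -1.070759]
Step 3: Dot product.
a^T * proj(x) = -5*0.671811 - 1*(-1.549891) + 4*(-1.070759) = -6.0922


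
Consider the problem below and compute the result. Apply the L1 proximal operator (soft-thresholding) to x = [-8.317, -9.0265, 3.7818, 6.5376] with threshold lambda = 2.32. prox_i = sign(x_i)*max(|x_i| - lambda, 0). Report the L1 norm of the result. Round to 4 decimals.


Soft-thresholding with lambda = 2.32:
prox(-8.317) = sign(-8.317)*max(|-8.317| - 2.32, 0) = -5.997
prox(-9.0265) = sign(-9.0265)*max(|-9.0265| - 2.32, 0) = -6.7065
prox(3.7818) = sign(3.7818)*max(|3.7818| - 2.32, 0) = 1.4618
prox(6.5376) = sign(6.5376)*max(|6.5376| - 2.32, 0) = 4.2176
prox(x) = [-5.997, -6.7065, 1.4618, 4.2176]
||prox(x)||_1 = 5.997 + 6.7065 + 1.4618 + 4.2176 = 18.3829


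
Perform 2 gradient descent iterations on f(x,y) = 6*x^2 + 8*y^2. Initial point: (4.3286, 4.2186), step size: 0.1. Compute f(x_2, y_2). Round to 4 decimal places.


Gradient descent on f(x,y) = 6*x^2 + 8*y^2.
Starting point: (4.3286, 4.2186), alpha = 0.1
Step 1: grad_x = 2*6*4.3286 = 51.9432, grad_y = 2*8*4.2186 = 67.4976
  x_1 = 4.3286 - 0.1*51.9432 = -0.8657
  y_1 = 4.2186 - 0.1*67.4976 = -2.5312
Step 2: grad_x = 2*6*-0.8657 = -10.3886, grad_y = 2*8*-2.5312 = -40.4986
  x_2 = -0.8657 - 0.1*-10.3886 = 0.1731
  y_2 = -2.5312 - 0.1*-40.4986 = 1.5187
f(0.1731, 1.5187) = 6*0.1731^2 + 8*1.5187^2 = 18.6314


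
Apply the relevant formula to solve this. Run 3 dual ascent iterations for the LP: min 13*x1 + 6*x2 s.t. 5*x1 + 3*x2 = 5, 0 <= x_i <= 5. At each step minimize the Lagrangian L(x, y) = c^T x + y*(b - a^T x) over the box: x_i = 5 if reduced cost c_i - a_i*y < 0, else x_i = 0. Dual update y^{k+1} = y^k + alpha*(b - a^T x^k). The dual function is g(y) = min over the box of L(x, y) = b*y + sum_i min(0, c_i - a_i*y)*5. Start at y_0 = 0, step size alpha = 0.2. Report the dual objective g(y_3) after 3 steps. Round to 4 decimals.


Dual ascent for LP: min 13*x1 + 6*x2, 5*x1 + 3*x2 = 5, 0 <= x_i <= 5
Step 1: y^k = 0.0, reduced costs: (13.0, 6.0)
  x^k = (0.0, 0.0), subgradient = b - a^T x = 5.0
  y^{k+1} = 0.0 + 0.2*5.0 = 1.0
Step 2: y^k = 1.0, reduced costs: (8.0, 3.0)
  x^k = (0.0, 0.0), subgradient = b - a^T x = 5.0
  y^{k+1} = 1.0 + 0.2*5.0 = 2.0
Step 3: y^k = 2.0, reduced costs: (3.0, 0.0)
  x^k = (0.0, 0.0), subgradient = b - a^T x = 5.0
  y^{k+1} = 2.0 + 0.2*5.0 = 3.0
Dual objective at y_3 = 3.0: reduced costs (-2.0, -3.0), box minimizer x = (5.0, 5.0)
g(y_3) = b*y + (c1 - a1*y)*x1 + (c2 - a2*y)*x2 = 5*3.0 + (-2.0)*5.0 + (-3.0)*5.0 = 15.0 - 10.0 - 15.0 = -10.0


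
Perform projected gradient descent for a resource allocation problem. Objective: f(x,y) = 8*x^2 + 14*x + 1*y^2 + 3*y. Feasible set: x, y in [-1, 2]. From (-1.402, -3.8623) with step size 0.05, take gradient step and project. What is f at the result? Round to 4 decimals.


Step 1: Compute gradient at (-1.402, -3.8623).
grad_x = 2*8*-1.402 + 14 = -8.432
grad_y = 2*1*-3.8623 + 3 = -4.7246
Step 2: Gradient step.
x_raw = -1.402 - 0.05*-8.432 = -0.9804
y_raw = -3.8623 - 0.05*-4.7246 = -3.6261
Step 3: Project onto [-1, 2].
x_proj = clip(-0.9804) = -0.9804
y_proj = clip(-3.6261) = -1.0
Step 4: Evaluate f.
f(-0.9804, -1.0) = -8.0361


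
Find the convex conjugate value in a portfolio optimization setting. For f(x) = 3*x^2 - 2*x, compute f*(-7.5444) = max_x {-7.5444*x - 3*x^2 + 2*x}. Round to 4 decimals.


f*(y) = sup_x {y*x - a*x^2 - b*x} = sup_x {(y-b)*x - a*x^2}
FOC: (y - b) - 2a*x = 0 => x* = (y - b)/(2a)
x* = (-7.5444 + 2)/(2*3) = -0.9241
f*(-7.5444) = (y-b)^2/(4a) = (-7.5444 + 2)^2/(4*3)
= 30.7404/12 = 2.5617


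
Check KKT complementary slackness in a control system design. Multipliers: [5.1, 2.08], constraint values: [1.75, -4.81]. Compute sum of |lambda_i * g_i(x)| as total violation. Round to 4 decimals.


KKT complementary slackness check:
lambda_1 * g_1 = 5.1 * 1.75 = 8.925
lambda_2 * g_2 = 2.08 * -4.81 = -10.0048
Total violation = 8.925 + 10.0048 = 18.9298


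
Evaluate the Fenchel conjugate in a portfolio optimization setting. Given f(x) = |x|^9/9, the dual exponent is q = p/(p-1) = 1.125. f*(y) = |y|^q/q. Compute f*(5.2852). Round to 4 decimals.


The conjugate exponent q satisfies 1/p + 1/q = 1.
p = 9, so q = 9/(9 - 1) = 1.125
|y|^q = 5.2852^1.125 = 6.5079
f*(5.2852) = 6.5079 / 1.125 = 5.7848


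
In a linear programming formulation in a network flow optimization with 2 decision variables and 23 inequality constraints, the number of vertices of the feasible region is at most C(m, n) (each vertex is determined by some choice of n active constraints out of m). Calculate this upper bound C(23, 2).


Each vertex corresponds to some choice of n active constraints out of m, so the number of vertices is at most C(m, n) = m! / (n!(m-n)!).
m = 23, n = 2
Numerator: 23 * 22
Denominator: 2! = 2
C(23, 2) = 253


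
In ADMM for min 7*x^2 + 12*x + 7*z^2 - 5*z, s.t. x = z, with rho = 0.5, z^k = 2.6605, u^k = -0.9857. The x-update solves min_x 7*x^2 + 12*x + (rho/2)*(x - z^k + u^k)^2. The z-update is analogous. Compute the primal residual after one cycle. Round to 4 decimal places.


ADMM iteration with rho = 0.5, z^k = 2.6605, u^k = -0.9857
Step 1: x-update.
Minimize 7*x^2 + 12*x + (0.5/2)*(x - 2.6605 - 0.9857)^2
FOC: (2*7 + 0.5)*x = -12 + 0.5*(2.6605 + 0.9857)
x^{k+1} = -0.7019
Step 2: z-update.
Minimize 7*z^2 - 5*z + (0.5/2)*(-0.7019 - z - 0.9857)^2
FOC: (2*7 + 0.5)*z = 5 + 0.5*(-0.7019 - 0.9857)
z^{k+1} = 0.2866
Step 3: u-update.
u^{k+1} = -0.9857 - 0.7019 - 0.2866 = -1.9742
Step 4: Primal residual = |-0.7019 - 0.2866| = 0.9885


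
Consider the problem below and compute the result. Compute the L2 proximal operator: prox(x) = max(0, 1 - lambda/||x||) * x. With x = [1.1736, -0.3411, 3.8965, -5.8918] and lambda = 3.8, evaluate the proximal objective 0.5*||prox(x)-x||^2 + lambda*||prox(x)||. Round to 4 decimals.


Step 1: Compute ||x||.
||x|| = 7.1687
Step 2: Compute scaling factor.
scale = max(0, 1 - 3.8/7.1687) = 0.4699
Step 3: prox(x) = [0.5515, -0.1603, 1.831, -2.7686]
||prox(x)|| = 3.3687
Step 4: Proximal objective.
0.5*||prox-x||^2 = 7.22
lambda*||prox|| = 12.8011
Total = 20.0209


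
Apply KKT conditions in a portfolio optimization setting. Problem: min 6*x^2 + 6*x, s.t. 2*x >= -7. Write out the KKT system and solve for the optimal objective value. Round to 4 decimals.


Step 1: Try lambda = 0 (constraint inactive).
Stationarity: 2*6*x + 6 = 0
x* = -6/(2*6) = -0.5
Check constraint: 2*-0.5 = -1.0 >= -7 -- satisfied.
Step 2: Compute optimal value.
f(x*) = 6*(-0.5)^2 + 6*(-0.5) = -1.5


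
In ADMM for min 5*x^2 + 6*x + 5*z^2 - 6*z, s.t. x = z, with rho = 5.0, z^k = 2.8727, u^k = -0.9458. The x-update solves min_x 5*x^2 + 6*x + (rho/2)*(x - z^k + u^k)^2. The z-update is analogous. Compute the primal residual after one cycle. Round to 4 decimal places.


ADMM iteration with rho = 5.0, z^k = 2.8727, u^k = -0.9458
Step 1: x-update.
Minimize 5*x^2 + 6*x + (5.0/2)*(x - 2.8727 - 0.9458)^2
FOC: (2*5 + 5.0)*x = -6 + 5.0*(2.8727 + 0.9458)
x^{k+1} = 0.8728
Step 2: z-update.
Minimize 5*z^2 - 6*z + (5.0/2)*(0.8728 - z - 0.9458)^2
FOC: (2*5 + 5.0)*z = 6 + 5.0*(0.8728 - 0.9458)
z^{k+1} = 0.3757
Step 3: u-update.
u^{k+1} = -0.9458 + 0.8728 - 0.3757 = -0.4486
Step 4: Primal residual = |0.8728 - 0.3757| = 0.4972


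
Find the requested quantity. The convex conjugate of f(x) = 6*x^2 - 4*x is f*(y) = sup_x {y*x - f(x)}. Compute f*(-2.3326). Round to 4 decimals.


f*(y) = sup_x {y*x - a*x^2 - b*x} = sup_x {(y-b)*x - a*x^2}
FOC: (y - b) - 2a*x = 0 => x* = (y - b)/(2a)
x* = (-2.3326 + 4)/(2*6) = 0.139
f*(-2.3326) = (y-b)^2/(4a) = (-2.3326 + 4)^2/(4*6)
= 2.7802/24 = 0.1158


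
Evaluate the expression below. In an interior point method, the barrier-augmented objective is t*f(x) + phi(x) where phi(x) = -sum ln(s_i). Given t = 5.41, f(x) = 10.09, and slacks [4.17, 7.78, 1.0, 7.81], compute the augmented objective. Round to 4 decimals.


Step 1: Compute log-barrier.
ln values: [1.4279, 2.0516, 0.0, 2.0554]
phi = -(1.4279 + 2.0516 + 0.0 + 2.0554) = -5.5349
Step 2: Compute augmented objective.
t*f(x) = 5.41*10.09 = 54.5869
Total = 54.5869 - 5.5349 = 49.052


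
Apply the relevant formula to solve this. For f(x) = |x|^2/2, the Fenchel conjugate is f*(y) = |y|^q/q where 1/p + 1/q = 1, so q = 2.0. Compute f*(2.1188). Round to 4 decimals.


The conjugate exponent q satisfies 1/p + 1/q = 1.
p = 2, so q = 2/(2 - 1) = 2.0
|y|^q = 2.1188^2.0 = 4.4893
f*(2.1188) = 4.4893 / 2.0 = 2.2447


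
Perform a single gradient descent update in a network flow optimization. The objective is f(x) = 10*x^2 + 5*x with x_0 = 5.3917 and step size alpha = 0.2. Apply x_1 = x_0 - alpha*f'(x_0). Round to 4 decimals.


We compute the gradient at x_0 and apply the update.
f'(x) = 20*x + 5
f'(5.3917) = 20*5.3917 + 5 = 112.834
x_1 = 5.3917 - 0.2*112.834 = -17.1751


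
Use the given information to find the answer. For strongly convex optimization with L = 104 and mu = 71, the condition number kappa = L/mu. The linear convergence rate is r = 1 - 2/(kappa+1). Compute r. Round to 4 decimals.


Step 1: Compute the condition number.
kappa = L/mu = 104/71 = 1.4648
Step 2: Compute the convergence rate.
r = 1 - 2/(kappa + 1) = 1 - 2*mu/(L + mu) = (L - mu)/(L + mu) = 33/175 = 0.1886
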